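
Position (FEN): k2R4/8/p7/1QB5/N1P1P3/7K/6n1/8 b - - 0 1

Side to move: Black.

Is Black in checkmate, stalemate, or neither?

Black to move; black king on a8.
In check: yes, from the white rook on d8.
King squares — a7: attacked by Bc5; b7: attacked by Qb5; b8: attacked by Qb5.
Legal moves for Black: none.
In check with no legal moves → checkmate.

checkmate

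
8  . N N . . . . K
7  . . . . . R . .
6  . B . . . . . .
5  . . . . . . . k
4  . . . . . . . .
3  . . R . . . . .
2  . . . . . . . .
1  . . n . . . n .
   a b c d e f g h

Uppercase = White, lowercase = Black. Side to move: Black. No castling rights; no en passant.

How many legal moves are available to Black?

Black to move; king on h5.
In check: no.
Legal moves: Kh6, Kg6, Kg5, Kh4, Kg4, Nh3, Nf3, Nge2, Nd3, Nb3, Nce2, Na2.
Count: 12.

12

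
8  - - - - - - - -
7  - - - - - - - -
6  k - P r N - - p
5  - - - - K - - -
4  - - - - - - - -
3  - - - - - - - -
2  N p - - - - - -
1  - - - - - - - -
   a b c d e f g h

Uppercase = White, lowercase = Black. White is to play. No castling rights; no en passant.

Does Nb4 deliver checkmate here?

no

After Nb4: black king on a6; in check: yes, from the white knight on b4.
Black has 4 legal replies: Ka7, Kb6, Kb5, Ka5.
In check but a legal move exists → not checkmate.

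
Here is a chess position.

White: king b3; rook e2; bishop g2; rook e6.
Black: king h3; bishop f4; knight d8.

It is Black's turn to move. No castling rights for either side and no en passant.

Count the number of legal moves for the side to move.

Black to move; king on h3.
In check: yes, from the white bishop on g2.
Legal moves: Kh4, Kg4, Kg3, Kh2.
Count: 4.

4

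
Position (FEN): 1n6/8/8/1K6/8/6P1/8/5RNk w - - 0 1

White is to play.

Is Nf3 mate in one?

no

After Nf3: black king on h1; in check: yes, from the white rook on f1.
Black has 1 legal reply: Kg2.
In check but a legal move exists → not checkmate.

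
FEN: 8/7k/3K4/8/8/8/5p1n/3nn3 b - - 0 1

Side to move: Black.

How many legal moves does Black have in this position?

Black to move; king on h7.
In check: no.
Legal moves: Kh8, Kg8, Kg7, Kh6, Kg6, Ng4, Nhf3, Nf1, Nef3, Nd3, Ng2, Nc2, Ne3, Nc3, Nb2, f1=Q, f1=R, f1=B, f1=N.
Count: 19.

19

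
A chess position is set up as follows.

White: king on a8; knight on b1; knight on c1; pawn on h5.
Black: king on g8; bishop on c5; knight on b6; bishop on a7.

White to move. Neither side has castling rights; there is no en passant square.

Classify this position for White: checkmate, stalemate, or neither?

White to move; white king on a8.
In check: yes, from the black knight on b6.
Legal moves for White: Kb7, Kxa7.
White is in check but has 2 legal moves → neither.

neither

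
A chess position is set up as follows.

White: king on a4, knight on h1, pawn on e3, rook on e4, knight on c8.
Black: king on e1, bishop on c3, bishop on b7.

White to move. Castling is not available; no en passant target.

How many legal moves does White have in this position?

19

White to move; king on a4.
In check: no.
Legal moves: Ne7, Na7, Nd6, Nb6, Re8, Re7, Re6, Re5, Rh4, Rg4, Rf4, Rd4, Rc4, Rb4, Kb5, Kb3, Ka3, Ng3, Nf2.
Count: 19.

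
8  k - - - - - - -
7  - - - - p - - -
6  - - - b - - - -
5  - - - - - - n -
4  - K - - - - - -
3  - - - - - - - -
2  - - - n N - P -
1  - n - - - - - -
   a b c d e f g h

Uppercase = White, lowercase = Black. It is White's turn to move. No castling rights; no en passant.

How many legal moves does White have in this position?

White to move; king on b4.
In check: yes, from the black bishop on d6.
Legal moves: Kb5, Ka5, Ka4.
Count: 3.

3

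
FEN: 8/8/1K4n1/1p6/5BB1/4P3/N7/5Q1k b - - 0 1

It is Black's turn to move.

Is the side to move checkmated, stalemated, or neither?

checkmate

Black to move; black king on h1.
In check: yes, from the white queen on f1.
King squares — g1: attacked by Qf1; g2: attacked by Qf1; h2: attacked by Bf4.
Legal moves for Black: none.
In check with no legal moves → checkmate.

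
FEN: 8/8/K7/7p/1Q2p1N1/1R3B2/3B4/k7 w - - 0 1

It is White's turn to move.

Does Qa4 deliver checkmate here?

yes

After Qa4: black king on a1; in check: yes, from the white queen on a4.
King squares — b1: attacked by Rb3; a2: attacked by Qa4; b2: attacked by Rb3.
Black has no legal moves → checkmate.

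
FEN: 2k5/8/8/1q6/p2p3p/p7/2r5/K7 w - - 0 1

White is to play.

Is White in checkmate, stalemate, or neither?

stalemate

White to move; white king on a1.
In check: no.
King squares — b1: attacked by Qb5; a2: attacked by Rc2; b2: attacked by Rc2.
Legal moves for White: none.
Not in check and no legal moves → stalemate.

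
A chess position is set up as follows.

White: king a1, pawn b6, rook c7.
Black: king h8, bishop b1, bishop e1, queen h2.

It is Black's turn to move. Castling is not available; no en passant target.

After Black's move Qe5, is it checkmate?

After Qe5: white king on a1; in check: yes, from the black queen on e5.
White has 2 legal replies: Kxb1, Rc3.
In check but a legal move exists → not checkmate.

no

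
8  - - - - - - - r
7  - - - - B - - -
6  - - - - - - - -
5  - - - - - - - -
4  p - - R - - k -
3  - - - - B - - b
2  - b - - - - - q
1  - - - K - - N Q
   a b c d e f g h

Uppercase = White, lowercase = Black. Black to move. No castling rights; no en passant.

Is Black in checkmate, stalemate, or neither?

neither

Black to move; black king on g4.
In check: yes, from the white rook on d4.
King squares — f3: attacked by Ng1; g3: available; h3: own bishop; f4: attacked by Be3; h4: attacked by Rd4; f5: available; g5: attacked by Be3; h5: available.
Legal moves for Black: Kh5, Kf5, Kg3, Qf4, Bxd4.
Black is in check but has 5 legal moves → neither.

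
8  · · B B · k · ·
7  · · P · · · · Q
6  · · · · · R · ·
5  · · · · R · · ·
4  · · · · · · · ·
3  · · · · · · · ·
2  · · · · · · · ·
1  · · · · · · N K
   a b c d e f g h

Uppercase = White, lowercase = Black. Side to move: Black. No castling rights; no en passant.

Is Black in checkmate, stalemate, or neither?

checkmate

Black to move; black king on f8.
In check: yes, from the white rook on f6.
King squares — e7: attacked by Re5; f7: attacked by Rf6; g7: attacked by Qh7; e8: attacked by Re5; g8: attacked by Qh7.
Legal moves for Black: none.
In check with no legal moves → checkmate.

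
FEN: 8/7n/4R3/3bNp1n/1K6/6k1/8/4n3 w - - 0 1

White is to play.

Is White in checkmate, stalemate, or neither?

neither

White to move; white king on b4.
In check: no.
Legal moves for White include: Re8, Re7, Rh6, Rg6+, Rf6, Rd6, Rc6, Rb6, Ra6, Nf7, Nd7, Ng6, Nc6, Ng4, Nc4, Nf3, Nd3, Kc5, ... (list truncated; more exist).
White has legal moves and is not in check → neither.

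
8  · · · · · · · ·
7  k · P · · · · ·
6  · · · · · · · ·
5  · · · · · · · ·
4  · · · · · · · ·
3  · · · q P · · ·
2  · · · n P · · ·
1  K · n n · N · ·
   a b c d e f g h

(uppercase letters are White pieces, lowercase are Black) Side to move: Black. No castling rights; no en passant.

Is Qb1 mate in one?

yes

After Qb1: white king on a1; in check: yes, from the black queen on b1.
King squares — b1: attacked by Nd2; a2: attacked by Qb1; b2: attacked by Qb1.
White has no legal moves → checkmate.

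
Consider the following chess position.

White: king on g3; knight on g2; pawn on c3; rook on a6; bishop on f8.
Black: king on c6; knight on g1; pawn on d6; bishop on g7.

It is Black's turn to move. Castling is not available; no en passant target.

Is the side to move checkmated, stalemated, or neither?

Black to move; black king on c6.
In check: yes, from the white rook on a6.
King squares — b5: available; c5: available; d5: available; b6: attacked by Ra6; d6: own pawn; b7: available; c7: available; d7: available.
Legal moves for Black: Kd7, Kc7, Kb7, Kd5, Kc5, Kb5.
Black is in check but has 6 legal moves → neither.

neither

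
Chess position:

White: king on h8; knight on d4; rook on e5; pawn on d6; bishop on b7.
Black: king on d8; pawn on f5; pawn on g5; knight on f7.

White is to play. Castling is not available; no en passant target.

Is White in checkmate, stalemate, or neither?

neither

White to move; white king on h8.
In check: yes, from the black knight on f7.
Legal moves for White: Kg8, Kh7, Kg7.
White is in check but has 3 legal moves → neither.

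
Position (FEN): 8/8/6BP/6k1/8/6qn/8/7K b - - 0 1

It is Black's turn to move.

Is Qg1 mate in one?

After Qg1: white king on h1; in check: yes, from the black queen on g1.
King squares — g1: attacked by Nh3; g2: attacked by Qg1; h2: attacked by Qg1.
White has no legal moves → checkmate.

yes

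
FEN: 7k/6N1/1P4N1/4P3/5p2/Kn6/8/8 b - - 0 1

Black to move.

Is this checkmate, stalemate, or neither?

Black to move; black king on h8.
In check: yes, from the white knight on g6.
King squares — g7: available; h7: available; g8: available.
Legal moves for Black: Kg8, Kh7, Kxg7.
Black is in check but has 3 legal moves → neither.

neither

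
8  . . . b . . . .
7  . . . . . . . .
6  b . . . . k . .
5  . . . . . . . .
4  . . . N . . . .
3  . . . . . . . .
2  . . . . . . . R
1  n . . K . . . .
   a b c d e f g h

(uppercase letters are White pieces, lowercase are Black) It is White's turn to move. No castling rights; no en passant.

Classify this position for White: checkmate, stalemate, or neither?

White to move; white king on d1.
In check: no.
Legal moves for White include: Ne6, Nc6, Nf5, Nb5, Nf3, Nb3, Ne2, Nc2, Rh8, Rh7, Rh6+, Rh5, Rh4, Rh3, Rg2, Rf2+, Re2, Rd2, ... (list truncated; more exist).
White has legal moves and is not in check → neither.

neither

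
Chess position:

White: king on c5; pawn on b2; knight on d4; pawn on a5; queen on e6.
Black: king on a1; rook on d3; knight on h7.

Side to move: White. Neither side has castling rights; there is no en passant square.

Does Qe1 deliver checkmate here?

no

After Qe1: black king on a1; in check: yes, from the white queen on e1.
Black has 3 legal replies: Kxb2, Ka2, Rd1.
In check but a legal move exists → not checkmate.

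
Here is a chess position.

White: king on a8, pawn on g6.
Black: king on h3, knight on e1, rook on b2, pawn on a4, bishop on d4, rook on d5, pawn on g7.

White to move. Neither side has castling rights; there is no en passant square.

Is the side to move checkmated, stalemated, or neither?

stalemate

White to move; white king on a8.
In check: no.
King squares — a7: attacked by Bd4; b7: attacked by Rb2; b8: attacked by Rb2.
Legal moves for White: none.
Not in check and no legal moves → stalemate.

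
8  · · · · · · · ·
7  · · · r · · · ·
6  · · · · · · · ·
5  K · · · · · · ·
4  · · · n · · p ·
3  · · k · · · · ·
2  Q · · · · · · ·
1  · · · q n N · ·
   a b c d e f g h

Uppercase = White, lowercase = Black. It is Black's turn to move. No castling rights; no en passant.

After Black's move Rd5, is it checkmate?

After Rd5: white king on a5; in check: yes, from the black rook on d5.
White has 3 legal replies: Kb6, Ka6, Qxd5.
In check but a legal move exists → not checkmate.

no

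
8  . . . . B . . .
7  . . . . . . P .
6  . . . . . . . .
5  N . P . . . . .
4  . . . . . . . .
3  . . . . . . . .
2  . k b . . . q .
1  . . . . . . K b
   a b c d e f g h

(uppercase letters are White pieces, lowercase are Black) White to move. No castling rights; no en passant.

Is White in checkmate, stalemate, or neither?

checkmate

White to move; white king on g1.
In check: yes, from the black queen on g2.
King squares — f1: attacked by Qg2; h1: attacked by Qg2; f2: attacked by Qg2; g2: attacked by Bh1; h2: attacked by Qg2.
Legal moves for White: none.
In check with no legal moves → checkmate.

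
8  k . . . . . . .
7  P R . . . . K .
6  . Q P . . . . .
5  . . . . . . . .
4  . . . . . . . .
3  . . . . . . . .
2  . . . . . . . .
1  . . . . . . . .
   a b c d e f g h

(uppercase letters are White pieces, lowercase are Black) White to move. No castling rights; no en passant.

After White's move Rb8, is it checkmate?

yes

After Rb8: black king on a8; in check: yes, from the white rook on b8.
King squares — a7: attacked by Qb6; b7: attacked by Qb6; b8: attacked by Qb6.
Black has no legal moves → checkmate.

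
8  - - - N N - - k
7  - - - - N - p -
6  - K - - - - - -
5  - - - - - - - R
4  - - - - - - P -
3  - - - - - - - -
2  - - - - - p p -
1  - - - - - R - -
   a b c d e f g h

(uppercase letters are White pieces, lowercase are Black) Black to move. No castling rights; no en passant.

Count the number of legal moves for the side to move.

Black to move; king on h8.
In check: yes, from the white rook on h5.
Legal moves: none.
Count: 0.

0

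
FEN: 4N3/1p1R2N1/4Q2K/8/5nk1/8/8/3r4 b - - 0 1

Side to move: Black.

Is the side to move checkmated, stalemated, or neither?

Black to move; black king on g4.
In check: yes, from the white queen on e6.
King squares — f3: available; g3: available; h3: attacked by Qe6; f4: own knight; h4: available; f5: attacked by Qe6; g5: attacked by Kh6; h5: attacked by Kh6.
Legal moves for Black: Kh4, Kg3, Kf3, Nxe6.
Black is in check but has 4 legal moves → neither.

neither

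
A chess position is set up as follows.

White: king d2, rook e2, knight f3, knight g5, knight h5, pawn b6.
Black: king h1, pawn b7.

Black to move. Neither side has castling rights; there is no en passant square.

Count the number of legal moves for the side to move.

0

Black to move; king on h1.
In check: no.
Legal moves: none.
Count: 0.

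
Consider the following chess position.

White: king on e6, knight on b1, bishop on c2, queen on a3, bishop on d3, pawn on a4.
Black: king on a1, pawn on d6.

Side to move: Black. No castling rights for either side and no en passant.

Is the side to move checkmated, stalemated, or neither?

Black to move; black king on a1.
In check: yes, from the white queen on a3.
King squares — b1: attacked by Bc2; a2: attacked by Qa3; b2: attacked by Qa3.
Legal moves for Black: none.
In check with no legal moves → checkmate.

checkmate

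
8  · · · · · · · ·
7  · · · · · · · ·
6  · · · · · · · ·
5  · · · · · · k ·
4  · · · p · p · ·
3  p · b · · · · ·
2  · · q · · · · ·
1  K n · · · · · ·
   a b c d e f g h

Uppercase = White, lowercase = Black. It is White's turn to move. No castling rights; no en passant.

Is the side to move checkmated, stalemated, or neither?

White to move; white king on a1.
In check: yes, from the black bishop on c3.
King squares — b1: attacked by Qc2; a2: attacked by Qc2; b2: attacked by Qc2.
Legal moves for White: none.
In check with no legal moves → checkmate.

checkmate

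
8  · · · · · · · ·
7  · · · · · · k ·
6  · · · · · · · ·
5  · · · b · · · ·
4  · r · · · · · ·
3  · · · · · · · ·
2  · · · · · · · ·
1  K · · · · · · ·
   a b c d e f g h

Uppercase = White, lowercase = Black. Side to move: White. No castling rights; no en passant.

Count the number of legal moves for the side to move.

0

White to move; king on a1.
In check: no.
Legal moves: none.
Count: 0.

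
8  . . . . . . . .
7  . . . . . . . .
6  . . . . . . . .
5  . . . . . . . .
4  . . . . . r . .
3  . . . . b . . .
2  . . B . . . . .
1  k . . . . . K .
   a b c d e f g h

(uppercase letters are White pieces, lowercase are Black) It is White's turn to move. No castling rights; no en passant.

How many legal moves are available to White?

White to move; king on g1.
In check: yes, from the black bishop on e3.
Legal moves: Kh2, Kg2, Kh1.
Count: 3.

3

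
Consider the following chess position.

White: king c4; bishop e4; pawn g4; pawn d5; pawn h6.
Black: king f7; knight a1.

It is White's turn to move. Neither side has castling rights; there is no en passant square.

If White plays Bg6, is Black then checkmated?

no

After Bg6: black king on f7; in check: yes, from the white bishop on g6.
Black has 5 legal replies: Kg8, Kf8, Ke7, Kxg6, Kf6.
In check but a legal move exists → not checkmate.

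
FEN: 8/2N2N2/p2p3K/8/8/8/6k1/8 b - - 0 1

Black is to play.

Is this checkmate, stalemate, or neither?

Black to move; black king on g2.
In check: no.
Legal moves for Black: Kh3, Kg3, Kf3, Kh2, Kf2, Kh1, Kg1, Kf1, d5, a5.
Black has 10 legal moves and is not in check → neither.

neither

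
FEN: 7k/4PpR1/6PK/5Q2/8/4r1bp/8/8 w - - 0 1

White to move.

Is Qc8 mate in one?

yes

After Qc8: black king on h8; in check: yes, from the white queen on c8.
King squares — g7: attacked by Kh6; h7: attacked by Pg6; g8: attacked by Rg7.
Black has no legal moves → checkmate.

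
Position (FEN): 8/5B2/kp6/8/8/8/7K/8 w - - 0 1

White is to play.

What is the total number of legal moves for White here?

White to move; king on h2.
In check: no.
Legal moves: Bg8, Be8, Bg6, Be6, Bh5, Bd5, Bc4+, Bb3, Ba2, Kh3, Kg3, Kg2, Kh1, Kg1.
Count: 14.

14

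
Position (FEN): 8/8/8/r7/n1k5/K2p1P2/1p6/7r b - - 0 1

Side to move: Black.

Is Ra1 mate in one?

After Ra1: white king on a3; in check: yes, from the black rook on a1.
King squares — a2: attacked by Ra1; b2: attacked by Na4; b3: attacked by Kc4; a4: attacked by Ra1; b4: attacked by Kc4.
White has no legal moves → checkmate.

yes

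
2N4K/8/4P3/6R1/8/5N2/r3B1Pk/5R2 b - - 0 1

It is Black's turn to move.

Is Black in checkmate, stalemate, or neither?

checkmate

Black to move; black king on h2.
In check: yes, from the white knight on f3.
King squares — g1: attacked by Rf1; h1: attacked by Rf1; g2: attacked by Rg5; g3: attacked by Rg5; h3: attacked by Pg2.
Legal moves for Black: none.
In check with no legal moves → checkmate.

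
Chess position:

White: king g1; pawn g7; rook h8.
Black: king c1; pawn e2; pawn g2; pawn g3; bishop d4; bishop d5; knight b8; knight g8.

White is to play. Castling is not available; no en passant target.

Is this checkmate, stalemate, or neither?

checkmate

White to move; white king on g1.
In check: yes, from the black bishop on d4.
King squares — f1: attacked by Pe2; h1: attacked by Pg2; f2: attacked by Pg3; g2: attacked by Bd5; h2: attacked by Pg3.
Legal moves for White: none.
In check with no legal moves → checkmate.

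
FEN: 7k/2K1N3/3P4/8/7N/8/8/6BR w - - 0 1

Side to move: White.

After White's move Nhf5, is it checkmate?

yes

After Nhf5: black king on h8; in check: yes, from the white rook on h1.
King squares — g7: attacked by Nf5; h7: attacked by Rh1; g8: attacked by Ne7.
Black has no legal moves → checkmate.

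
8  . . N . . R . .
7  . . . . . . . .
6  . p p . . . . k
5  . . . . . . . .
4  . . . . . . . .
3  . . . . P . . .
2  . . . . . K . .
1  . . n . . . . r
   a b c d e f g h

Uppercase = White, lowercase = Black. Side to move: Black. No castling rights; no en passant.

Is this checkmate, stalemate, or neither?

neither

Black to move; black king on h6.
In check: no.
Legal moves for Black include: Kh7, Kg7, Kg6, Kh5, Kg5, Rh5, Rh4, Rh3, Rh2+, Rg1, Rf1+, Re1, Rd1, Nd3+, Nb3, Ne2, Na2, c5, ... (list truncated; more exist).
Black has legal moves and is not in check → neither.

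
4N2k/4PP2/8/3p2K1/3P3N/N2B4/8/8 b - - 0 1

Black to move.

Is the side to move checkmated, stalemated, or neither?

Black to move; black king on h8.
In check: no.
King squares — g7: attacked by Ne8; h7: attacked by Bd3; g8: attacked by Pf7.
Legal moves for Black: none.
Not in check and no legal moves → stalemate.

stalemate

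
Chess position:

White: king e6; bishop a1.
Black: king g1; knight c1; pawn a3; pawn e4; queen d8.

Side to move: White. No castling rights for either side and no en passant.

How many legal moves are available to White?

10

White to move; king on e6.
In check: no.
Legal moves: Kf7, Kf5, Ke5, Bh8, Bg7, Bf6, Be5, Bd4+, Bc3, Bb2.
Count: 10.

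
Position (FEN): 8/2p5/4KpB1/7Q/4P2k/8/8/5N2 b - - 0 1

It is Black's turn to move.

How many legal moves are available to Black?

0

Black to move; king on h4.
In check: yes, from the white queen on h5.
Legal moves: none.
Count: 0.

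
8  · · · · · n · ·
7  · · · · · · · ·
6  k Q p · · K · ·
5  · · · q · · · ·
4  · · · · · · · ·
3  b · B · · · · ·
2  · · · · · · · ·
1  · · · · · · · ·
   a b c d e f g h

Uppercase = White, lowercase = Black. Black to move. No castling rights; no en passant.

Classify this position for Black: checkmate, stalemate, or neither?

Black to move; black king on a6.
In check: yes, from the white queen on b6.
King squares — a5: attacked by Bc3; b5: attacked by Qb6; b6: available; a7: attacked by Qb6; b7: attacked by Qb6.
Legal moves for Black: Kxb6.
Black is in check but has 1 legal move → neither.

neither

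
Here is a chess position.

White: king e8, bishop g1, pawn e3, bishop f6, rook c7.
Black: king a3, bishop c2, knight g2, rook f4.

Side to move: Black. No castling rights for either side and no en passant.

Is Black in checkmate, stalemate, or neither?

neither

Black to move; black king on a3.
In check: no.
Legal moves for Black include: Rxf6, Rf5, Rh4, Rg4, Re4+, Rd4, Rc4, Rb4, Ra4, Rf3, Rf2, Rf1, Kb4, Ka4, Kb3, Ka2, Nh4, Nxe3, ... (list truncated; more exist).
Black has legal moves and is not in check → neither.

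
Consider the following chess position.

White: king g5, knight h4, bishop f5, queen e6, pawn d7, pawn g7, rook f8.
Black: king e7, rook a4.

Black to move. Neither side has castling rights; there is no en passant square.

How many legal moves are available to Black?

Black to move; king on e7.
In check: yes, from the white queen on e6.
Legal moves: none.
Count: 0.

0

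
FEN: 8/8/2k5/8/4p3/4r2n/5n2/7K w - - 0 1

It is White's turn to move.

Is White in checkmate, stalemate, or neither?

White to move; white king on h1.
In check: yes, from the black knight on f2.
King squares — g1: attacked by Nh3; g2: available; h2: available.
Legal moves for White: Kh2, Kg2.
White is in check but has 2 legal moves → neither.

neither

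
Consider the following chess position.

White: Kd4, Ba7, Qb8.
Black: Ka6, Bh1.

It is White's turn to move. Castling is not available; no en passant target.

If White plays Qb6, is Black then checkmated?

After Qb6: black king on a6; in check: yes, from the white queen on b6.
King squares — a5: attacked by Qb6; b5: attacked by Qb6; b6: attacked by Ba7; a7: attacked by Qb6; b7: attacked by Qb6.
Black has no legal moves → checkmate.

yes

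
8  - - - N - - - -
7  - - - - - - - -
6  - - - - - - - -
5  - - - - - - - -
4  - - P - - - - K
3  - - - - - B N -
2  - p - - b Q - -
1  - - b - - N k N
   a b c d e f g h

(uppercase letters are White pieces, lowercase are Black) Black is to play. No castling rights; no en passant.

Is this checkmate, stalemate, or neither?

Black to move; black king on g1.
In check: yes, from the white queen on f2.
King squares — f1: attacked by Qf2; h1: attacked by Bf3; f2: attacked by Nh1; g2: attacked by Qf2; h2: attacked by Nf1.
Legal moves for Black: none.
In check with no legal moves → checkmate.

checkmate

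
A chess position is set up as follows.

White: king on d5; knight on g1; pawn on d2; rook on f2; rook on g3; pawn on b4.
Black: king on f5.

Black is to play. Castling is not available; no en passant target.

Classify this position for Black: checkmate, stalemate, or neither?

Black to move; black king on f5.
In check: yes, from the white rook on f2.
King squares — e4: attacked by Kd5; f4: attacked by Rf2; g4: attacked by Rg3; e5: attacked by Kd5; g5: attacked by Rg3; e6: attacked by Kd5; f6: attacked by Rf2; g6: attacked by Rg3.
Legal moves for Black: none.
In check with no legal moves → checkmate.

checkmate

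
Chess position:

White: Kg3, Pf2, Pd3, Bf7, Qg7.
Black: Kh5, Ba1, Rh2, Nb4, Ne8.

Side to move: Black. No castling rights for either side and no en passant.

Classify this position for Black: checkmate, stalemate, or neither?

checkmate

Black to move; black king on h5.
In check: yes, from the white bishop on f7.
King squares — g4: attacked by Kg3; h4: attacked by Kg3; g5: attacked by Qg7; g6: attacked by Bf7; h6: attacked by Qg7.
Legal moves for Black: none.
In check with no legal moves → checkmate.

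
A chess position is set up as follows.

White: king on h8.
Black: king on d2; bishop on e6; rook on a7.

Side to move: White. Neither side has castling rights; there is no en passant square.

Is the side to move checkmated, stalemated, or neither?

stalemate

White to move; white king on h8.
In check: no.
King squares — g7: attacked by Ra7; h7: attacked by Ra7; g8: attacked by Be6.
Legal moves for White: none.
Not in check and no legal moves → stalemate.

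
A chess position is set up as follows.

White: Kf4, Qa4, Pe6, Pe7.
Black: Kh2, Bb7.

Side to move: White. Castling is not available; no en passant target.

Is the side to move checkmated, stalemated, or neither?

White to move; white king on f4.
In check: no.
Legal moves for White include: Kg5, Kf5, Ke5, Kg4, Ke3, Qe8, Qa8, Qd7, Qa7, Qc6, Qa6, Qb5, Qa5, Qe4, Qd4, Qc4, Qb4, Qb3, ... (list truncated; more exist).
White has legal moves and is not in check → neither.

neither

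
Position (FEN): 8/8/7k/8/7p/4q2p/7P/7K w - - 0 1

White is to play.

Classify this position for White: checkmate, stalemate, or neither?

stalemate

White to move; white king on h1.
In check: no.
King squares — g1: attacked by Qe3; g2: attacked by Ph3; h2: own pawn.
Legal moves for White: none.
Not in check and no legal moves → stalemate.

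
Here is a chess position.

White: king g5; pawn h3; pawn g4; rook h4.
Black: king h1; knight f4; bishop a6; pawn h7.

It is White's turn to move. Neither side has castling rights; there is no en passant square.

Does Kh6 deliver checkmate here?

no

After Kh6: black king on h1; in check: no.
Black is not in check, so this cannot be checkmate.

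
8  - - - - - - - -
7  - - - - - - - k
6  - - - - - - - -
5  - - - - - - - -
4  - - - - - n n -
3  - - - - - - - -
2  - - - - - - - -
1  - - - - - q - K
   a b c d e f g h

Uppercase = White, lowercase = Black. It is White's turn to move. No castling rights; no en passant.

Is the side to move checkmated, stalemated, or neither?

White to move; white king on h1.
In check: yes, from the black queen on f1.
King squares — g1: attacked by Qf1; g2: attacked by Qf1; h2: attacked by Ng4.
Legal moves for White: none.
In check with no legal moves → checkmate.

checkmate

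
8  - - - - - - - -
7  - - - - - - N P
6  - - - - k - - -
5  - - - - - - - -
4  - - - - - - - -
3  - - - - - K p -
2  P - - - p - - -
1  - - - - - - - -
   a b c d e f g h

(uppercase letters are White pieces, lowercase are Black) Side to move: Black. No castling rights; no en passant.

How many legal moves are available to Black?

Black to move; king on e6.
In check: yes, from the white knight on g7.
Legal moves: Kf7, Ke7, Kd7, Kf6, Kd6, Ke5, Kd5.
Count: 7.

7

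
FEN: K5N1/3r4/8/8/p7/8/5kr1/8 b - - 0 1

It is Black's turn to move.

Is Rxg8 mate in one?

yes

After Rxg8: white king on a8; in check: yes, from the black rook on g8.
King squares — a7: attacked by Rd7; b7: attacked by Rd7; b8: attacked by Rg8.
White has no legal moves → checkmate.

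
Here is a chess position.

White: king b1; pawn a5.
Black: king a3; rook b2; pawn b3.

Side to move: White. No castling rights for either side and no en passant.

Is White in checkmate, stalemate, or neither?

neither

White to move; white king on b1.
In check: yes, from the black rook on b2.
King squares — a1: available; c1: available; a2: attacked by Rb2; b2: attacked by Ka3; c2: attacked by Rb2.
Legal moves for White: Kc1, Ka1.
White is in check but has 2 legal moves → neither.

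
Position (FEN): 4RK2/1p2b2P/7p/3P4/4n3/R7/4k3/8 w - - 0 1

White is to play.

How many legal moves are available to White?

5

White to move; king on f8.
In check: yes, from the black bishop on e7.
Legal moves: Kg8, Kg7, Kf7, Kxe7, Rxe7.
Count: 5.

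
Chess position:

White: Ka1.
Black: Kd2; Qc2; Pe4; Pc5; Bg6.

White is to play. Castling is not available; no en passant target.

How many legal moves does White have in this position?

0

White to move; king on a1.
In check: no.
Legal moves: none.
Count: 0.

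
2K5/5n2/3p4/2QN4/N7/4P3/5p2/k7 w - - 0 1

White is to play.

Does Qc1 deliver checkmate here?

no

After Qc1: black king on a1; in check: yes, from the white queen on c1.
Black has 1 legal reply: Ka2.
In check but a legal move exists → not checkmate.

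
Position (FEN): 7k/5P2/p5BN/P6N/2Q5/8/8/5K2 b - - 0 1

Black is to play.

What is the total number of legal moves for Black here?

Black to move; king on h8.
In check: no.
Legal moves: none.
Count: 0.

0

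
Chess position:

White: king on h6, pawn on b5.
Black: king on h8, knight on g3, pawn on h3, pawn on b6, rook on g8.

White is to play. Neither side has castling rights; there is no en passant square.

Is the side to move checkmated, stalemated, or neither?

stalemate

White to move; white king on h6.
In check: no.
King squares — g5: attacked by Rg8; h5: attacked by Ng3; g6: attacked by Rg8; g7: attacked by Rg8; h7: attacked by Kh8.
Legal moves for White: none.
Not in check and no legal moves → stalemate.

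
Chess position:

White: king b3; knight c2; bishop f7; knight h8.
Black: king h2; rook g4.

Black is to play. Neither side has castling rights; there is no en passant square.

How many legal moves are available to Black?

19

Black to move; king on h2.
In check: no.
Legal moves: Rg8, Rg7, Rg6, Rg5, Rh4, Rf4, Re4, Rd4, Rc4, Rb4+, Ra4, Rg3+, Rg2, Rg1, Kh3, Kg3, Kg2, Kh1, Kg1.
Count: 19.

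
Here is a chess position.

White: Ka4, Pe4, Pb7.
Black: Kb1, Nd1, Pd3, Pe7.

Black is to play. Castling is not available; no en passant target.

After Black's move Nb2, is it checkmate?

no

After Nb2: white king on a4; in check: yes, from the black knight on b2.
White has 5 legal replies: Kb5, Ka5, Kb4, Kb3, Ka3.
In check but a legal move exists → not checkmate.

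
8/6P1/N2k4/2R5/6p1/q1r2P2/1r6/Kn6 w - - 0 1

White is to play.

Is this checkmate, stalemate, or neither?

White to move; white king on a1.
In check: yes, from the black queen on a3.
King squares — b1: attacked by Rb2; a2: attacked by Rb2; b2: attacked by Qa3.
Legal moves for White: none.
In check with no legal moves → checkmate.

checkmate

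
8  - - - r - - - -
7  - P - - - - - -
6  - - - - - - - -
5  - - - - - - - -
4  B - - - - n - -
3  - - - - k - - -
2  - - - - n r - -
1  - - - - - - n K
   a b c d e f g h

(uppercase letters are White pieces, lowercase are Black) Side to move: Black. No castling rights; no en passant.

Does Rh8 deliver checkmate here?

After Rh8: white king on h1; in check: yes, from the black rook on h8.
King squares — g1: attacked by Ne2; g2: attacked by Rf2; h2: attacked by Rf2.
White has no legal moves → checkmate.

yes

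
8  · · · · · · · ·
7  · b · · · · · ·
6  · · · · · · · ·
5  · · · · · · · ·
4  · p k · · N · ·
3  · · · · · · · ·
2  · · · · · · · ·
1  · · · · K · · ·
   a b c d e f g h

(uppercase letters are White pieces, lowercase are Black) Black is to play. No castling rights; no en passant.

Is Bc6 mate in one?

no

After Bc6: white king on e1; in check: no.
White is not in check, so this cannot be checkmate.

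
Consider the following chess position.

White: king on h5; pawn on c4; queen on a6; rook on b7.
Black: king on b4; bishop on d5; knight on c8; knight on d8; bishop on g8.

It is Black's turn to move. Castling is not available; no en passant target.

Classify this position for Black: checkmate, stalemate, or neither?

neither

Black to move; black king on b4.
In check: yes, from the white rook on b7.
Legal moves for Black: Kc5, Kc3, Nxb7, Nb6, Bxb7.
Black is in check but has 5 legal moves → neither.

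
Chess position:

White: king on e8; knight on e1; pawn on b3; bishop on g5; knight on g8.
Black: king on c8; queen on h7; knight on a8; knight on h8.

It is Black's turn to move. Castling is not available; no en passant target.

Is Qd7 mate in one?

After Qd7: white king on e8; in check: yes, from the black queen on d7.
White has 1 legal reply: Kf8.
In check but a legal move exists → not checkmate.

no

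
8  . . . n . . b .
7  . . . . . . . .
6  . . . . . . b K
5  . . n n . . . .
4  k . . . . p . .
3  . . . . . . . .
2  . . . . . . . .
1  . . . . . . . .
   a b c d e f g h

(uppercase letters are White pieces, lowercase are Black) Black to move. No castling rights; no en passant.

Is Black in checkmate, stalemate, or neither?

neither

Black to move; black king on a4.
In check: no.
Legal moves for Black include: B8h7, B8f7, Be6, Nf7+, Ndb7, Nde6, Nc6, Be8, B6h7, B6f7, Bh5, Bf5, Be4, Bd3, Bc2, Bb1, Ne7, Nc7, ... (list truncated; more exist).
Black has legal moves and is not in check → neither.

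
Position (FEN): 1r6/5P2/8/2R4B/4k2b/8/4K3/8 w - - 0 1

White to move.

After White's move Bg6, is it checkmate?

no

After Bg6: black king on e4; in check: yes, from the white bishop on g6.
Black has 2 legal replies: Kf4, Kd4.
In check but a legal move exists → not checkmate.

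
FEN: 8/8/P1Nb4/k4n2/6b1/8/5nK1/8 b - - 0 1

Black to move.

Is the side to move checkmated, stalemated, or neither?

Black to move; black king on a5.
In check: yes, from the white knight on c6.
King squares — a4: available; b4: attacked by Nc6; b5: available; a6: available; b6: available.
Legal moves for Black: Kb6, Kxa6, Kb5, Ka4.
Black is in check but has 4 legal moves → neither.

neither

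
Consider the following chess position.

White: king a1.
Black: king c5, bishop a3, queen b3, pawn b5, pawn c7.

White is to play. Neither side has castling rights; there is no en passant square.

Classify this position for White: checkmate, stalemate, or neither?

stalemate

White to move; white king on a1.
In check: no.
King squares — b1: attacked by Qb3; a2: attacked by Qb3; b2: attacked by Ba3.
Legal moves for White: none.
Not in check and no legal moves → stalemate.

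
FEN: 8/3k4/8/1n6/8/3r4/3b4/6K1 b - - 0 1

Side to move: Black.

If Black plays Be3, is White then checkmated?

After Be3: white king on g1; in check: yes, from the black bishop on e3.
White has 4 legal replies: Kh2, Kg2, Kh1, Kf1.
In check but a legal move exists → not checkmate.

no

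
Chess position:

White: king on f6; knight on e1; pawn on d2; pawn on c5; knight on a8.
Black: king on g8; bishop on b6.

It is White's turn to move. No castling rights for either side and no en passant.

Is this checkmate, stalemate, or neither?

neither

White to move; white king on f6.
In check: no.
Legal moves for White: Nc7, Nxb6, Ke7, Kg6, Ke6, Kg5, Kf5, Ke5, Nf3, Nd3, Ng2, Nc2, cxb6, c6, d3, d4.
White has 16 legal moves and is not in check → neither.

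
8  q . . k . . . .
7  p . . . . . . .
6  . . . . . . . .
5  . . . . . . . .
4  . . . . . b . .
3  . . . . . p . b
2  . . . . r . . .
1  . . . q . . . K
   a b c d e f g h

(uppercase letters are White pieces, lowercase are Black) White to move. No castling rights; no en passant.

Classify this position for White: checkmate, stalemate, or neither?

checkmate

White to move; white king on h1.
In check: yes, from the black queen on d1.
King squares — g1: attacked by Qd1; g2: attacked by Re2; h2: attacked by Re2.
Legal moves for White: none.
In check with no legal moves → checkmate.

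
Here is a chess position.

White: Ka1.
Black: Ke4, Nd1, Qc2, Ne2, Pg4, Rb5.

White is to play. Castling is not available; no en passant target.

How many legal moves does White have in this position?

0

White to move; king on a1.
In check: no.
Legal moves: none.
Count: 0.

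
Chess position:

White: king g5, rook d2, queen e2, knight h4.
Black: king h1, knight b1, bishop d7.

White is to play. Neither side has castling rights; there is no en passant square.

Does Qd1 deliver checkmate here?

After Qd1: black king on h1; in check: yes, from the white queen on d1.
King squares — g1: attacked by Qd1; g2: attacked by Rd2; h2: attacked by Rd2.
Black has no legal moves → checkmate.

yes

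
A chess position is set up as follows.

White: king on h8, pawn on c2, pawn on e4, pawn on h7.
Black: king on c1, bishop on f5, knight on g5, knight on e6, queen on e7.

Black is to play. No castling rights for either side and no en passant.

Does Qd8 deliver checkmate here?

After Qd8: white king on h8; in check: yes, from the black queen on d8.
King squares — g7: attacked by Ne6; h7: own pawn; g8: attacked by Qd8.
White has no legal moves → checkmate.

yes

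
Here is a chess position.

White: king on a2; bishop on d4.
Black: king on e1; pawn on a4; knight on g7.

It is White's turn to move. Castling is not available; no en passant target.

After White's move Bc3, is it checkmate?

no

After Bc3: black king on e1; in check: yes, from the white bishop on c3.
Black has 4 legal replies: Kf2, Ke2, Kf1, Kd1.
In check but a legal move exists → not checkmate.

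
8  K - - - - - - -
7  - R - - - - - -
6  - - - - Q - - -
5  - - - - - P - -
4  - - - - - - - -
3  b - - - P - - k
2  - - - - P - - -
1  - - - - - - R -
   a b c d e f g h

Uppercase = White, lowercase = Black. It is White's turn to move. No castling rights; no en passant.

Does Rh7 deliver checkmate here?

yes

After Rh7: black king on h3; in check: yes, from the white rook on h7.
King squares — g2: attacked by Rg1; h2: attacked by Rh7; g3: attacked by Rg1; g4: attacked by Rg1; h4: attacked by Rh7.
Black has no legal moves → checkmate.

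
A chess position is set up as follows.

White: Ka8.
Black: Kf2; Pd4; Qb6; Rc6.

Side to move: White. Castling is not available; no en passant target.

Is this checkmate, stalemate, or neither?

White to move; white king on a8.
In check: no.
King squares — a7: attacked by Qb6; b7: attacked by Qb6; b8: attacked by Qb6.
Legal moves for White: none.
Not in check and no legal moves → stalemate.

stalemate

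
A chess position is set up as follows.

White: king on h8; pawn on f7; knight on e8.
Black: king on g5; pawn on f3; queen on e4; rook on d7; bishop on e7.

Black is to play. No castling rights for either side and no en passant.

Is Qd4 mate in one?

no

After Qd4: white king on h8; in check: yes, from the black queen on d4.
White has 4 legal replies: Kg8, Kh7, Ng7, Nf6.
In check but a legal move exists → not checkmate.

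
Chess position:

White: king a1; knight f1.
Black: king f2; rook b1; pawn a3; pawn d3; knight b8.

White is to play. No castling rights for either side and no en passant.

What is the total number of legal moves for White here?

2

White to move; king on a1.
In check: yes, from the black rook on b1.
Legal moves: Ka2, Kxb1.
Count: 2.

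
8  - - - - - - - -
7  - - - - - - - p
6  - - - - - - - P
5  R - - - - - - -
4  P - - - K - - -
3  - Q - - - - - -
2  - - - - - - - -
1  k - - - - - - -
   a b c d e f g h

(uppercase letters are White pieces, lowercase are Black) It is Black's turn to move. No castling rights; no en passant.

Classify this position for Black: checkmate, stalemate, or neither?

Black to move; black king on a1.
In check: no.
King squares — b1: attacked by Qb3; a2: attacked by Qb3; b2: attacked by Qb3.
Legal moves for Black: none.
Not in check and no legal moves → stalemate.

stalemate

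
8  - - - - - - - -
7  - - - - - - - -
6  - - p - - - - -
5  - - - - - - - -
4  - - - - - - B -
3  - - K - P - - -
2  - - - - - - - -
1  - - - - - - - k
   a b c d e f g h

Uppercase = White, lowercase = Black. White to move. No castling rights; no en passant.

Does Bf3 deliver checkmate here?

After Bf3: black king on h1; in check: yes, from the white bishop on f3.
Black has 2 legal replies: Kh2, Kg1.
In check but a legal move exists → not checkmate.

no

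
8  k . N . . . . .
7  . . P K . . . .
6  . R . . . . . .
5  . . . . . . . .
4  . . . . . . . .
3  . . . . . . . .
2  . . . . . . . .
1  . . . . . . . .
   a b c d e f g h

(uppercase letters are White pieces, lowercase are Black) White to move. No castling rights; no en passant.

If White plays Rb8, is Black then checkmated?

yes

After Rb8: black king on a8; in check: yes, from the white rook on b8.
King squares — a7: attacked by Nc8; b7: attacked by Rb8; b8: attacked by Pc7.
Black has no legal moves → checkmate.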